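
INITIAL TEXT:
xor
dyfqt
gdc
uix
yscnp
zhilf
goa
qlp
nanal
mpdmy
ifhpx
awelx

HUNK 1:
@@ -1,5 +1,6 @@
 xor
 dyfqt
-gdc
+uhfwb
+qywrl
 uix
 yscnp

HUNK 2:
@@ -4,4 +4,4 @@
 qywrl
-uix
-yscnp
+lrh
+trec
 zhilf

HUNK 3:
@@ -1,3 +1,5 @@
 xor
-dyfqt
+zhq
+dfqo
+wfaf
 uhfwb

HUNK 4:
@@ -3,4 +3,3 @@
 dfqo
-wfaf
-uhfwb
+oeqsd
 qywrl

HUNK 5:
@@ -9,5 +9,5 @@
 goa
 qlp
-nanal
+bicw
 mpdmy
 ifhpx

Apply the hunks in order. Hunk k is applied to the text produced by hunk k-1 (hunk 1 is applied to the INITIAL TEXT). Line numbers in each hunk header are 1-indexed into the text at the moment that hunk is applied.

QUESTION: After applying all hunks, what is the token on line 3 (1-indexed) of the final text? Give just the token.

Hunk 1: at line 1 remove [gdc] add [uhfwb,qywrl] -> 13 lines: xor dyfqt uhfwb qywrl uix yscnp zhilf goa qlp nanal mpdmy ifhpx awelx
Hunk 2: at line 4 remove [uix,yscnp] add [lrh,trec] -> 13 lines: xor dyfqt uhfwb qywrl lrh trec zhilf goa qlp nanal mpdmy ifhpx awelx
Hunk 3: at line 1 remove [dyfqt] add [zhq,dfqo,wfaf] -> 15 lines: xor zhq dfqo wfaf uhfwb qywrl lrh trec zhilf goa qlp nanal mpdmy ifhpx awelx
Hunk 4: at line 3 remove [wfaf,uhfwb] add [oeqsd] -> 14 lines: xor zhq dfqo oeqsd qywrl lrh trec zhilf goa qlp nanal mpdmy ifhpx awelx
Hunk 5: at line 9 remove [nanal] add [bicw] -> 14 lines: xor zhq dfqo oeqsd qywrl lrh trec zhilf goa qlp bicw mpdmy ifhpx awelx
Final line 3: dfqo

Answer: dfqo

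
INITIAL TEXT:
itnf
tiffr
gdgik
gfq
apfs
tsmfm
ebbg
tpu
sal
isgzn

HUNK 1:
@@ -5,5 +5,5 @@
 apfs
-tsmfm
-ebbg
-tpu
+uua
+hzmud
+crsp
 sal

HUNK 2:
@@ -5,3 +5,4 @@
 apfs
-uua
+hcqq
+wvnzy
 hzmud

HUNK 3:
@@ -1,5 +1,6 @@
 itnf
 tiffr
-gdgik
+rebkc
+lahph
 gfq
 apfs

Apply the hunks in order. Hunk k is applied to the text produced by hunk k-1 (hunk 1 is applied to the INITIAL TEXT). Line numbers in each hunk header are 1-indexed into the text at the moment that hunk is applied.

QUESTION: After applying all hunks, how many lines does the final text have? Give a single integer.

Answer: 12

Derivation:
Hunk 1: at line 5 remove [tsmfm,ebbg,tpu] add [uua,hzmud,crsp] -> 10 lines: itnf tiffr gdgik gfq apfs uua hzmud crsp sal isgzn
Hunk 2: at line 5 remove [uua] add [hcqq,wvnzy] -> 11 lines: itnf tiffr gdgik gfq apfs hcqq wvnzy hzmud crsp sal isgzn
Hunk 3: at line 1 remove [gdgik] add [rebkc,lahph] -> 12 lines: itnf tiffr rebkc lahph gfq apfs hcqq wvnzy hzmud crsp sal isgzn
Final line count: 12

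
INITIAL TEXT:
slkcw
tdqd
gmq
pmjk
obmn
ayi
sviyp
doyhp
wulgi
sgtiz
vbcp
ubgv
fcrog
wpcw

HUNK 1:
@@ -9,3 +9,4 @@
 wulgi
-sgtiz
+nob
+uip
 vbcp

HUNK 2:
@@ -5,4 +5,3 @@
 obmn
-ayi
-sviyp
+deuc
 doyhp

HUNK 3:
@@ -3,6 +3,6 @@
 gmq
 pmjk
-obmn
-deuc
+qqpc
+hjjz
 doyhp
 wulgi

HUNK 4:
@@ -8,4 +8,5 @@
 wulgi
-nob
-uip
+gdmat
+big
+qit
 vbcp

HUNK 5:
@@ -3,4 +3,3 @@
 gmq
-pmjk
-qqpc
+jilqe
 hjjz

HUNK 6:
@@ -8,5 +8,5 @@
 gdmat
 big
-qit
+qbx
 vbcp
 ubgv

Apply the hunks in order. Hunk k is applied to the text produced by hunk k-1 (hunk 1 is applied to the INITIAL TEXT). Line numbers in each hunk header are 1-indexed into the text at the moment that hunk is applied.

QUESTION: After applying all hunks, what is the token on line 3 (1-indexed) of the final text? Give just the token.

Answer: gmq

Derivation:
Hunk 1: at line 9 remove [sgtiz] add [nob,uip] -> 15 lines: slkcw tdqd gmq pmjk obmn ayi sviyp doyhp wulgi nob uip vbcp ubgv fcrog wpcw
Hunk 2: at line 5 remove [ayi,sviyp] add [deuc] -> 14 lines: slkcw tdqd gmq pmjk obmn deuc doyhp wulgi nob uip vbcp ubgv fcrog wpcw
Hunk 3: at line 3 remove [obmn,deuc] add [qqpc,hjjz] -> 14 lines: slkcw tdqd gmq pmjk qqpc hjjz doyhp wulgi nob uip vbcp ubgv fcrog wpcw
Hunk 4: at line 8 remove [nob,uip] add [gdmat,big,qit] -> 15 lines: slkcw tdqd gmq pmjk qqpc hjjz doyhp wulgi gdmat big qit vbcp ubgv fcrog wpcw
Hunk 5: at line 3 remove [pmjk,qqpc] add [jilqe] -> 14 lines: slkcw tdqd gmq jilqe hjjz doyhp wulgi gdmat big qit vbcp ubgv fcrog wpcw
Hunk 6: at line 8 remove [qit] add [qbx] -> 14 lines: slkcw tdqd gmq jilqe hjjz doyhp wulgi gdmat big qbx vbcp ubgv fcrog wpcw
Final line 3: gmq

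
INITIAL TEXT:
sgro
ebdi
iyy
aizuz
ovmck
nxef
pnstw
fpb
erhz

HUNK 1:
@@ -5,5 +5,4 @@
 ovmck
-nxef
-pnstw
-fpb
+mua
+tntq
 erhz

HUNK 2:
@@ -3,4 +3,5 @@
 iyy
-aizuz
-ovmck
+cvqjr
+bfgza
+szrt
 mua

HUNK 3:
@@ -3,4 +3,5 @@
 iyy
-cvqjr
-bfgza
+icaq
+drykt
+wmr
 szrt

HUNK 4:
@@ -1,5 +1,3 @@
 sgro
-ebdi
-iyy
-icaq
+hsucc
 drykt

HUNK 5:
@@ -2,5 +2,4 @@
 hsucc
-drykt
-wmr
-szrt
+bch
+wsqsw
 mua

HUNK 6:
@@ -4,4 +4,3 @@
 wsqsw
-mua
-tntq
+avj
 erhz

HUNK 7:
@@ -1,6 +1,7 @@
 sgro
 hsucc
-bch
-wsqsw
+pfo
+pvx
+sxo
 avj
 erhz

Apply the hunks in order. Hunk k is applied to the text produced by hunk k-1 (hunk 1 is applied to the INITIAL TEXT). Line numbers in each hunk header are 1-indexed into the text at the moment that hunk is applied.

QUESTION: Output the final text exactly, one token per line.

Hunk 1: at line 5 remove [nxef,pnstw,fpb] add [mua,tntq] -> 8 lines: sgro ebdi iyy aizuz ovmck mua tntq erhz
Hunk 2: at line 3 remove [aizuz,ovmck] add [cvqjr,bfgza,szrt] -> 9 lines: sgro ebdi iyy cvqjr bfgza szrt mua tntq erhz
Hunk 3: at line 3 remove [cvqjr,bfgza] add [icaq,drykt,wmr] -> 10 lines: sgro ebdi iyy icaq drykt wmr szrt mua tntq erhz
Hunk 4: at line 1 remove [ebdi,iyy,icaq] add [hsucc] -> 8 lines: sgro hsucc drykt wmr szrt mua tntq erhz
Hunk 5: at line 2 remove [drykt,wmr,szrt] add [bch,wsqsw] -> 7 lines: sgro hsucc bch wsqsw mua tntq erhz
Hunk 6: at line 4 remove [mua,tntq] add [avj] -> 6 lines: sgro hsucc bch wsqsw avj erhz
Hunk 7: at line 1 remove [bch,wsqsw] add [pfo,pvx,sxo] -> 7 lines: sgro hsucc pfo pvx sxo avj erhz

Answer: sgro
hsucc
pfo
pvx
sxo
avj
erhz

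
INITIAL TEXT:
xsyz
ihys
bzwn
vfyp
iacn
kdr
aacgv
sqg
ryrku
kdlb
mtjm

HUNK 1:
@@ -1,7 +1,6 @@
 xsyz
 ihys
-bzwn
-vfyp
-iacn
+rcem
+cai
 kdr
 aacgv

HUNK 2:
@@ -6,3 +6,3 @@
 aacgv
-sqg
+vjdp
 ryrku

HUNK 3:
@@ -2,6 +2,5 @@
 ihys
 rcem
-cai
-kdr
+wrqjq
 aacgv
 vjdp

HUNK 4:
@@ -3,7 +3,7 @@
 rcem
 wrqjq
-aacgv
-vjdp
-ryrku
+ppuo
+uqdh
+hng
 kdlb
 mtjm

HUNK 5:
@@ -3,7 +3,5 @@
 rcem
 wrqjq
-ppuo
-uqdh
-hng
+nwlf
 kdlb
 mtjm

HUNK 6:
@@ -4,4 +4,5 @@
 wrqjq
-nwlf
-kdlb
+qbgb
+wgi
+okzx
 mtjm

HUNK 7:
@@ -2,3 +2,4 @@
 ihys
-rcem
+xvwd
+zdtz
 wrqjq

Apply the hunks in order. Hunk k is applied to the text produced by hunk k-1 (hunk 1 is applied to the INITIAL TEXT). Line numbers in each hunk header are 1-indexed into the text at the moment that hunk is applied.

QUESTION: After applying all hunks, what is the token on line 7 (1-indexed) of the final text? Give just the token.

Answer: wgi

Derivation:
Hunk 1: at line 1 remove [bzwn,vfyp,iacn] add [rcem,cai] -> 10 lines: xsyz ihys rcem cai kdr aacgv sqg ryrku kdlb mtjm
Hunk 2: at line 6 remove [sqg] add [vjdp] -> 10 lines: xsyz ihys rcem cai kdr aacgv vjdp ryrku kdlb mtjm
Hunk 3: at line 2 remove [cai,kdr] add [wrqjq] -> 9 lines: xsyz ihys rcem wrqjq aacgv vjdp ryrku kdlb mtjm
Hunk 4: at line 3 remove [aacgv,vjdp,ryrku] add [ppuo,uqdh,hng] -> 9 lines: xsyz ihys rcem wrqjq ppuo uqdh hng kdlb mtjm
Hunk 5: at line 3 remove [ppuo,uqdh,hng] add [nwlf] -> 7 lines: xsyz ihys rcem wrqjq nwlf kdlb mtjm
Hunk 6: at line 4 remove [nwlf,kdlb] add [qbgb,wgi,okzx] -> 8 lines: xsyz ihys rcem wrqjq qbgb wgi okzx mtjm
Hunk 7: at line 2 remove [rcem] add [xvwd,zdtz] -> 9 lines: xsyz ihys xvwd zdtz wrqjq qbgb wgi okzx mtjm
Final line 7: wgi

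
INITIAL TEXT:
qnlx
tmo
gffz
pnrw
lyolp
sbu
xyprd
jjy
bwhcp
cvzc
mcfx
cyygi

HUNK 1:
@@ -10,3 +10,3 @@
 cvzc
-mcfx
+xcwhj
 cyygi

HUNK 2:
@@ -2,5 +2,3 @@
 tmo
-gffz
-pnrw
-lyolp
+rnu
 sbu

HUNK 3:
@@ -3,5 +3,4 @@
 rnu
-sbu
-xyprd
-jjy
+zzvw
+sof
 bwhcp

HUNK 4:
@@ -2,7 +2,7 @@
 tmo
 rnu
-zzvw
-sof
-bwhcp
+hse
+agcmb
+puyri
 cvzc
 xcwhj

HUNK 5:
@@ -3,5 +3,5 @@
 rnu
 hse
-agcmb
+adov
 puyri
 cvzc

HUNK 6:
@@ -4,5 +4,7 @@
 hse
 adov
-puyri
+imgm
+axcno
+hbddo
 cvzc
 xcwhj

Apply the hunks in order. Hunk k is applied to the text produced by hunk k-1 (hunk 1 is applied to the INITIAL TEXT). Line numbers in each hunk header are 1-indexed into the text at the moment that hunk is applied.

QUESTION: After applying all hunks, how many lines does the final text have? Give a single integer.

Answer: 11

Derivation:
Hunk 1: at line 10 remove [mcfx] add [xcwhj] -> 12 lines: qnlx tmo gffz pnrw lyolp sbu xyprd jjy bwhcp cvzc xcwhj cyygi
Hunk 2: at line 2 remove [gffz,pnrw,lyolp] add [rnu] -> 10 lines: qnlx tmo rnu sbu xyprd jjy bwhcp cvzc xcwhj cyygi
Hunk 3: at line 3 remove [sbu,xyprd,jjy] add [zzvw,sof] -> 9 lines: qnlx tmo rnu zzvw sof bwhcp cvzc xcwhj cyygi
Hunk 4: at line 2 remove [zzvw,sof,bwhcp] add [hse,agcmb,puyri] -> 9 lines: qnlx tmo rnu hse agcmb puyri cvzc xcwhj cyygi
Hunk 5: at line 3 remove [agcmb] add [adov] -> 9 lines: qnlx tmo rnu hse adov puyri cvzc xcwhj cyygi
Hunk 6: at line 4 remove [puyri] add [imgm,axcno,hbddo] -> 11 lines: qnlx tmo rnu hse adov imgm axcno hbddo cvzc xcwhj cyygi
Final line count: 11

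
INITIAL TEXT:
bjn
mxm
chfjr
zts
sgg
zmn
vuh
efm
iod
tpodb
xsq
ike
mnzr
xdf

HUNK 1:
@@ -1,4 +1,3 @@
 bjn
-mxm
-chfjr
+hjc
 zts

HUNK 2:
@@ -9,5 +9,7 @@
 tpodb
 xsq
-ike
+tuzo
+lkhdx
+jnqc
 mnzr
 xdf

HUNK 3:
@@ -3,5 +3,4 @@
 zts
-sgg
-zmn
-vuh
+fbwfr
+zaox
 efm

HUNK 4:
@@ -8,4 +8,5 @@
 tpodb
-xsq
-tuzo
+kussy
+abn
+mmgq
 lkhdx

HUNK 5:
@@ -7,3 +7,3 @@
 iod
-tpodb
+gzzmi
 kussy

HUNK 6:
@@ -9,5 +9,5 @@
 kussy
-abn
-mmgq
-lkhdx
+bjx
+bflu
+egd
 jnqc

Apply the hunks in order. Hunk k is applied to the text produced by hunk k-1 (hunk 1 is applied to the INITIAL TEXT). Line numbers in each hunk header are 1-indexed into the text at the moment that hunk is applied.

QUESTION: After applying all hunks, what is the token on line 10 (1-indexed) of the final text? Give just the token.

Hunk 1: at line 1 remove [mxm,chfjr] add [hjc] -> 13 lines: bjn hjc zts sgg zmn vuh efm iod tpodb xsq ike mnzr xdf
Hunk 2: at line 9 remove [ike] add [tuzo,lkhdx,jnqc] -> 15 lines: bjn hjc zts sgg zmn vuh efm iod tpodb xsq tuzo lkhdx jnqc mnzr xdf
Hunk 3: at line 3 remove [sgg,zmn,vuh] add [fbwfr,zaox] -> 14 lines: bjn hjc zts fbwfr zaox efm iod tpodb xsq tuzo lkhdx jnqc mnzr xdf
Hunk 4: at line 8 remove [xsq,tuzo] add [kussy,abn,mmgq] -> 15 lines: bjn hjc zts fbwfr zaox efm iod tpodb kussy abn mmgq lkhdx jnqc mnzr xdf
Hunk 5: at line 7 remove [tpodb] add [gzzmi] -> 15 lines: bjn hjc zts fbwfr zaox efm iod gzzmi kussy abn mmgq lkhdx jnqc mnzr xdf
Hunk 6: at line 9 remove [abn,mmgq,lkhdx] add [bjx,bflu,egd] -> 15 lines: bjn hjc zts fbwfr zaox efm iod gzzmi kussy bjx bflu egd jnqc mnzr xdf
Final line 10: bjx

Answer: bjx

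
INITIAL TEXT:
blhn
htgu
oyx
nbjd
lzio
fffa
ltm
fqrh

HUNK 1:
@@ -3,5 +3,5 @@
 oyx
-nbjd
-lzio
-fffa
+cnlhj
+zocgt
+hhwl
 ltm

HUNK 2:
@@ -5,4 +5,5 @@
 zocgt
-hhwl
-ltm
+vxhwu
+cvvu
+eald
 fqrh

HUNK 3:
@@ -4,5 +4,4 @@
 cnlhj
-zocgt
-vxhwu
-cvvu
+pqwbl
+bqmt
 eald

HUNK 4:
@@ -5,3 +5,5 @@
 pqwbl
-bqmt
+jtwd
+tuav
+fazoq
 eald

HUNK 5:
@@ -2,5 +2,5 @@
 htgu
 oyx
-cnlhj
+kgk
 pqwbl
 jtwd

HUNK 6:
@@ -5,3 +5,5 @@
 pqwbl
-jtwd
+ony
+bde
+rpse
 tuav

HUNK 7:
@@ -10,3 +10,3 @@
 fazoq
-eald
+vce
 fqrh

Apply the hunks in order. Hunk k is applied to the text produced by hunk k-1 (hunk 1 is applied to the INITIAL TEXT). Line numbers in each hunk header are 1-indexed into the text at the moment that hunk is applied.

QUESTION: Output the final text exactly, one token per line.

Hunk 1: at line 3 remove [nbjd,lzio,fffa] add [cnlhj,zocgt,hhwl] -> 8 lines: blhn htgu oyx cnlhj zocgt hhwl ltm fqrh
Hunk 2: at line 5 remove [hhwl,ltm] add [vxhwu,cvvu,eald] -> 9 lines: blhn htgu oyx cnlhj zocgt vxhwu cvvu eald fqrh
Hunk 3: at line 4 remove [zocgt,vxhwu,cvvu] add [pqwbl,bqmt] -> 8 lines: blhn htgu oyx cnlhj pqwbl bqmt eald fqrh
Hunk 4: at line 5 remove [bqmt] add [jtwd,tuav,fazoq] -> 10 lines: blhn htgu oyx cnlhj pqwbl jtwd tuav fazoq eald fqrh
Hunk 5: at line 2 remove [cnlhj] add [kgk] -> 10 lines: blhn htgu oyx kgk pqwbl jtwd tuav fazoq eald fqrh
Hunk 6: at line 5 remove [jtwd] add [ony,bde,rpse] -> 12 lines: blhn htgu oyx kgk pqwbl ony bde rpse tuav fazoq eald fqrh
Hunk 7: at line 10 remove [eald] add [vce] -> 12 lines: blhn htgu oyx kgk pqwbl ony bde rpse tuav fazoq vce fqrh

Answer: blhn
htgu
oyx
kgk
pqwbl
ony
bde
rpse
tuav
fazoq
vce
fqrh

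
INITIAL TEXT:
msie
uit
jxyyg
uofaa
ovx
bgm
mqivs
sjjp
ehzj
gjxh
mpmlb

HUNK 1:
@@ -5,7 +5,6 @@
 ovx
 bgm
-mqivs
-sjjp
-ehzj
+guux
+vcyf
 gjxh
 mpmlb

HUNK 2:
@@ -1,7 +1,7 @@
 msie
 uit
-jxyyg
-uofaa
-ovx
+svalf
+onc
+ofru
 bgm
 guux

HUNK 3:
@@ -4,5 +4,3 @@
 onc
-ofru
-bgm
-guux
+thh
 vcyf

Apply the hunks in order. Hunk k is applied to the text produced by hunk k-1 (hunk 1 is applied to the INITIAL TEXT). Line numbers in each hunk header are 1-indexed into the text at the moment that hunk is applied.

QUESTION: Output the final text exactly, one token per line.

Hunk 1: at line 5 remove [mqivs,sjjp,ehzj] add [guux,vcyf] -> 10 lines: msie uit jxyyg uofaa ovx bgm guux vcyf gjxh mpmlb
Hunk 2: at line 1 remove [jxyyg,uofaa,ovx] add [svalf,onc,ofru] -> 10 lines: msie uit svalf onc ofru bgm guux vcyf gjxh mpmlb
Hunk 3: at line 4 remove [ofru,bgm,guux] add [thh] -> 8 lines: msie uit svalf onc thh vcyf gjxh mpmlb

Answer: msie
uit
svalf
onc
thh
vcyf
gjxh
mpmlb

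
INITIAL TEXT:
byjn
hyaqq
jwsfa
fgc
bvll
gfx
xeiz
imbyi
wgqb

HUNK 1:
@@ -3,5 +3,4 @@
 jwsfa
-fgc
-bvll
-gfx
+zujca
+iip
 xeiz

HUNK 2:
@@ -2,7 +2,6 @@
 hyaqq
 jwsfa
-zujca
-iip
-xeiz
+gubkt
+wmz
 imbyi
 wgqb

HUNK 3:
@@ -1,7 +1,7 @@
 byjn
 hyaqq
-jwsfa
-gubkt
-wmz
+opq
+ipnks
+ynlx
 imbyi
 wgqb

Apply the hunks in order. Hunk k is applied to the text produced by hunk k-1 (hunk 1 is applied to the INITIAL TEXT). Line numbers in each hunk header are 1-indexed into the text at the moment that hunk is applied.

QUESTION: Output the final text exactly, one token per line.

Hunk 1: at line 3 remove [fgc,bvll,gfx] add [zujca,iip] -> 8 lines: byjn hyaqq jwsfa zujca iip xeiz imbyi wgqb
Hunk 2: at line 2 remove [zujca,iip,xeiz] add [gubkt,wmz] -> 7 lines: byjn hyaqq jwsfa gubkt wmz imbyi wgqb
Hunk 3: at line 1 remove [jwsfa,gubkt,wmz] add [opq,ipnks,ynlx] -> 7 lines: byjn hyaqq opq ipnks ynlx imbyi wgqb

Answer: byjn
hyaqq
opq
ipnks
ynlx
imbyi
wgqb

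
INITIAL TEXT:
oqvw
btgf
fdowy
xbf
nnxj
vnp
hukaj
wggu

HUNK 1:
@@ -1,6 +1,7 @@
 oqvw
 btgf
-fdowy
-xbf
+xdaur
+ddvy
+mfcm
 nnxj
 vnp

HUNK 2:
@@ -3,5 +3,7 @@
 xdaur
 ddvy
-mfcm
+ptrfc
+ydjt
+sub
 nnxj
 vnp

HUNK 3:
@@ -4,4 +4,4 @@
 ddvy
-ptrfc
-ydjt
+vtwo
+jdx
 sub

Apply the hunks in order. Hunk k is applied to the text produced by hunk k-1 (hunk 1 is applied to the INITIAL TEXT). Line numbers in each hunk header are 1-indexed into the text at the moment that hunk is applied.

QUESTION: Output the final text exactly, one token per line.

Hunk 1: at line 1 remove [fdowy,xbf] add [xdaur,ddvy,mfcm] -> 9 lines: oqvw btgf xdaur ddvy mfcm nnxj vnp hukaj wggu
Hunk 2: at line 3 remove [mfcm] add [ptrfc,ydjt,sub] -> 11 lines: oqvw btgf xdaur ddvy ptrfc ydjt sub nnxj vnp hukaj wggu
Hunk 3: at line 4 remove [ptrfc,ydjt] add [vtwo,jdx] -> 11 lines: oqvw btgf xdaur ddvy vtwo jdx sub nnxj vnp hukaj wggu

Answer: oqvw
btgf
xdaur
ddvy
vtwo
jdx
sub
nnxj
vnp
hukaj
wggu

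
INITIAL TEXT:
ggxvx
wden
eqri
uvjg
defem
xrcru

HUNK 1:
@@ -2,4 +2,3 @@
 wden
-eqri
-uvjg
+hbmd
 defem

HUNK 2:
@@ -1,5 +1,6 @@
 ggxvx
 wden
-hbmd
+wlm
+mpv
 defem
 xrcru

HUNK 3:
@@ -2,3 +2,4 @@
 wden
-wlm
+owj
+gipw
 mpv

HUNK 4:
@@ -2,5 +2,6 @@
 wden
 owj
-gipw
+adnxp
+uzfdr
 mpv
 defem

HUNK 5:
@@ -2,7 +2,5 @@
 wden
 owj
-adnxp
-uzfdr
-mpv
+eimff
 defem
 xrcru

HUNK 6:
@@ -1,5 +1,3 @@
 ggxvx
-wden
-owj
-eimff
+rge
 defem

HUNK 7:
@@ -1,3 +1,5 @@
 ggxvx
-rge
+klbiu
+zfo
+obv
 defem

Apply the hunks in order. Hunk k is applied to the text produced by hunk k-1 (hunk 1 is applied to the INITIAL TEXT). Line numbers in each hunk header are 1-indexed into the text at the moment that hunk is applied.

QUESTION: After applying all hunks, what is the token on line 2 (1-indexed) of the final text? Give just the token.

Answer: klbiu

Derivation:
Hunk 1: at line 2 remove [eqri,uvjg] add [hbmd] -> 5 lines: ggxvx wden hbmd defem xrcru
Hunk 2: at line 1 remove [hbmd] add [wlm,mpv] -> 6 lines: ggxvx wden wlm mpv defem xrcru
Hunk 3: at line 2 remove [wlm] add [owj,gipw] -> 7 lines: ggxvx wden owj gipw mpv defem xrcru
Hunk 4: at line 2 remove [gipw] add [adnxp,uzfdr] -> 8 lines: ggxvx wden owj adnxp uzfdr mpv defem xrcru
Hunk 5: at line 2 remove [adnxp,uzfdr,mpv] add [eimff] -> 6 lines: ggxvx wden owj eimff defem xrcru
Hunk 6: at line 1 remove [wden,owj,eimff] add [rge] -> 4 lines: ggxvx rge defem xrcru
Hunk 7: at line 1 remove [rge] add [klbiu,zfo,obv] -> 6 lines: ggxvx klbiu zfo obv defem xrcru
Final line 2: klbiu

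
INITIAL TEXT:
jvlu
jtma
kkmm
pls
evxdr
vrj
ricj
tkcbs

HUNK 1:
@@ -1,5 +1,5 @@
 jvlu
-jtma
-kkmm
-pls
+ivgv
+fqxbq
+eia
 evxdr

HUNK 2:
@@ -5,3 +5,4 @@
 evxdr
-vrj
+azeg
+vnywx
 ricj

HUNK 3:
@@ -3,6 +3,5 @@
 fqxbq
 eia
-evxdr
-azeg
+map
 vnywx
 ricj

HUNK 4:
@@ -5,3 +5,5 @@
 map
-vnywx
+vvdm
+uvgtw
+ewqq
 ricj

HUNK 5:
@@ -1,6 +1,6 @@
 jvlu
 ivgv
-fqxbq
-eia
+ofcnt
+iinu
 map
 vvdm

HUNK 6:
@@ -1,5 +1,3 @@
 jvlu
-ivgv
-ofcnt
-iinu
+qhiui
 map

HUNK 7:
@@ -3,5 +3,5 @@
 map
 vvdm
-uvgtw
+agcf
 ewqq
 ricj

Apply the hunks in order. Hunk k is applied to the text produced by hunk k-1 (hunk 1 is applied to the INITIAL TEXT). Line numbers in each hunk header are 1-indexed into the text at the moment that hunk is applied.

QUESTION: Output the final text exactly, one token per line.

Answer: jvlu
qhiui
map
vvdm
agcf
ewqq
ricj
tkcbs

Derivation:
Hunk 1: at line 1 remove [jtma,kkmm,pls] add [ivgv,fqxbq,eia] -> 8 lines: jvlu ivgv fqxbq eia evxdr vrj ricj tkcbs
Hunk 2: at line 5 remove [vrj] add [azeg,vnywx] -> 9 lines: jvlu ivgv fqxbq eia evxdr azeg vnywx ricj tkcbs
Hunk 3: at line 3 remove [evxdr,azeg] add [map] -> 8 lines: jvlu ivgv fqxbq eia map vnywx ricj tkcbs
Hunk 4: at line 5 remove [vnywx] add [vvdm,uvgtw,ewqq] -> 10 lines: jvlu ivgv fqxbq eia map vvdm uvgtw ewqq ricj tkcbs
Hunk 5: at line 1 remove [fqxbq,eia] add [ofcnt,iinu] -> 10 lines: jvlu ivgv ofcnt iinu map vvdm uvgtw ewqq ricj tkcbs
Hunk 6: at line 1 remove [ivgv,ofcnt,iinu] add [qhiui] -> 8 lines: jvlu qhiui map vvdm uvgtw ewqq ricj tkcbs
Hunk 7: at line 3 remove [uvgtw] add [agcf] -> 8 lines: jvlu qhiui map vvdm agcf ewqq ricj tkcbs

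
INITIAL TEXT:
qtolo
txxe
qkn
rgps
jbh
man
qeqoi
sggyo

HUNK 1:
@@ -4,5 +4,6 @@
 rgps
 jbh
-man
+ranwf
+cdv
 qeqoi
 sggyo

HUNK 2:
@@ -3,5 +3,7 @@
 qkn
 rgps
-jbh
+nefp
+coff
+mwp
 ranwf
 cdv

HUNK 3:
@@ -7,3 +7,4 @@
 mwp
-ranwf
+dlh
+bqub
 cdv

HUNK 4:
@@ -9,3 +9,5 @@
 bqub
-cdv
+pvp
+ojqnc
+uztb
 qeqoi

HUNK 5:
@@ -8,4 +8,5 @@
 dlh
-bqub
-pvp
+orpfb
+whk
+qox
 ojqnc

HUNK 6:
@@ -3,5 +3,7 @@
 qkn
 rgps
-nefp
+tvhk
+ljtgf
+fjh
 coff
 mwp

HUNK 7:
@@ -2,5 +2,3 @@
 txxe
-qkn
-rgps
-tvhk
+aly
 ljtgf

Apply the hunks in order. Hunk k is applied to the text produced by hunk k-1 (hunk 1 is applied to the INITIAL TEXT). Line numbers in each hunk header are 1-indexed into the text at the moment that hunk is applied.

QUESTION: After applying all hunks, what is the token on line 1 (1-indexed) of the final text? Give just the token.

Hunk 1: at line 4 remove [man] add [ranwf,cdv] -> 9 lines: qtolo txxe qkn rgps jbh ranwf cdv qeqoi sggyo
Hunk 2: at line 3 remove [jbh] add [nefp,coff,mwp] -> 11 lines: qtolo txxe qkn rgps nefp coff mwp ranwf cdv qeqoi sggyo
Hunk 3: at line 7 remove [ranwf] add [dlh,bqub] -> 12 lines: qtolo txxe qkn rgps nefp coff mwp dlh bqub cdv qeqoi sggyo
Hunk 4: at line 9 remove [cdv] add [pvp,ojqnc,uztb] -> 14 lines: qtolo txxe qkn rgps nefp coff mwp dlh bqub pvp ojqnc uztb qeqoi sggyo
Hunk 5: at line 8 remove [bqub,pvp] add [orpfb,whk,qox] -> 15 lines: qtolo txxe qkn rgps nefp coff mwp dlh orpfb whk qox ojqnc uztb qeqoi sggyo
Hunk 6: at line 3 remove [nefp] add [tvhk,ljtgf,fjh] -> 17 lines: qtolo txxe qkn rgps tvhk ljtgf fjh coff mwp dlh orpfb whk qox ojqnc uztb qeqoi sggyo
Hunk 7: at line 2 remove [qkn,rgps,tvhk] add [aly] -> 15 lines: qtolo txxe aly ljtgf fjh coff mwp dlh orpfb whk qox ojqnc uztb qeqoi sggyo
Final line 1: qtolo

Answer: qtolo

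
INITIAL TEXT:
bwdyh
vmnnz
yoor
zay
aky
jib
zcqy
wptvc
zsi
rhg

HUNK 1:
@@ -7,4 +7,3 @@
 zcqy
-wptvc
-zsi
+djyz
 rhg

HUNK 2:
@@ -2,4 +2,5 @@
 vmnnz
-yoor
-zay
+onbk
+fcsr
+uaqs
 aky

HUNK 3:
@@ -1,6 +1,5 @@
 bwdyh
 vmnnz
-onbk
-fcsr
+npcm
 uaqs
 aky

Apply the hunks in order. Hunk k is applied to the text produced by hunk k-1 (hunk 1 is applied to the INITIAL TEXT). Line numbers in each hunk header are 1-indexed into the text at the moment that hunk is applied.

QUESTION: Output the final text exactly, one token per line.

Answer: bwdyh
vmnnz
npcm
uaqs
aky
jib
zcqy
djyz
rhg

Derivation:
Hunk 1: at line 7 remove [wptvc,zsi] add [djyz] -> 9 lines: bwdyh vmnnz yoor zay aky jib zcqy djyz rhg
Hunk 2: at line 2 remove [yoor,zay] add [onbk,fcsr,uaqs] -> 10 lines: bwdyh vmnnz onbk fcsr uaqs aky jib zcqy djyz rhg
Hunk 3: at line 1 remove [onbk,fcsr] add [npcm] -> 9 lines: bwdyh vmnnz npcm uaqs aky jib zcqy djyz rhg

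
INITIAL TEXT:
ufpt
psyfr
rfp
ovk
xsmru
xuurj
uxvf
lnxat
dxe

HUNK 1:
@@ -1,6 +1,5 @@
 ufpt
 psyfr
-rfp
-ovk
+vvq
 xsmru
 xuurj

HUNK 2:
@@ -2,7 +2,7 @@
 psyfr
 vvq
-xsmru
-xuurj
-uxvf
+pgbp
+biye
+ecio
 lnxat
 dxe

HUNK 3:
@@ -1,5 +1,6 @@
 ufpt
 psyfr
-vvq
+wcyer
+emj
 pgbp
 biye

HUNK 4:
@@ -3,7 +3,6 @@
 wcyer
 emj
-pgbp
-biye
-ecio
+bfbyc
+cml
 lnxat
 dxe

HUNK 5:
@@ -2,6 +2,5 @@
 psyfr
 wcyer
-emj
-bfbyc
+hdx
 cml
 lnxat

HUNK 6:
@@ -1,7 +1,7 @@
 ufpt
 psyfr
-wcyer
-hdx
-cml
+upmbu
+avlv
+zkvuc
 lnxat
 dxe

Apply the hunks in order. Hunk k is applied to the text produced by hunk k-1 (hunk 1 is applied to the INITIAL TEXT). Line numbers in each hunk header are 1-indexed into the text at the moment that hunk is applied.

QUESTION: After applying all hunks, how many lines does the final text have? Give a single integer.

Hunk 1: at line 1 remove [rfp,ovk] add [vvq] -> 8 lines: ufpt psyfr vvq xsmru xuurj uxvf lnxat dxe
Hunk 2: at line 2 remove [xsmru,xuurj,uxvf] add [pgbp,biye,ecio] -> 8 lines: ufpt psyfr vvq pgbp biye ecio lnxat dxe
Hunk 3: at line 1 remove [vvq] add [wcyer,emj] -> 9 lines: ufpt psyfr wcyer emj pgbp biye ecio lnxat dxe
Hunk 4: at line 3 remove [pgbp,biye,ecio] add [bfbyc,cml] -> 8 lines: ufpt psyfr wcyer emj bfbyc cml lnxat dxe
Hunk 5: at line 2 remove [emj,bfbyc] add [hdx] -> 7 lines: ufpt psyfr wcyer hdx cml lnxat dxe
Hunk 6: at line 1 remove [wcyer,hdx,cml] add [upmbu,avlv,zkvuc] -> 7 lines: ufpt psyfr upmbu avlv zkvuc lnxat dxe
Final line count: 7

Answer: 7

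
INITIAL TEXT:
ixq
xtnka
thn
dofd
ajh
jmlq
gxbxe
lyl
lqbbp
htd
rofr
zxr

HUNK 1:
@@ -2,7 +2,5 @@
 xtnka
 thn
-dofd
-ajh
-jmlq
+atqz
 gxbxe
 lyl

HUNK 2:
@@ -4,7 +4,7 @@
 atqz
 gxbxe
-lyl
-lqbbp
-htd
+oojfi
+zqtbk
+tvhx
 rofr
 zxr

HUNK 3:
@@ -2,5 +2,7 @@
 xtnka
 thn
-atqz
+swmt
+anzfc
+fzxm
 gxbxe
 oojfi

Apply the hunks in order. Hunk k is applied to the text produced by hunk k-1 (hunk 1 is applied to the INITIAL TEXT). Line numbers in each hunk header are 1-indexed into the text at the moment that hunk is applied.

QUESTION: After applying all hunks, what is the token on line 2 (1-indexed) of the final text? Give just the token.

Answer: xtnka

Derivation:
Hunk 1: at line 2 remove [dofd,ajh,jmlq] add [atqz] -> 10 lines: ixq xtnka thn atqz gxbxe lyl lqbbp htd rofr zxr
Hunk 2: at line 4 remove [lyl,lqbbp,htd] add [oojfi,zqtbk,tvhx] -> 10 lines: ixq xtnka thn atqz gxbxe oojfi zqtbk tvhx rofr zxr
Hunk 3: at line 2 remove [atqz] add [swmt,anzfc,fzxm] -> 12 lines: ixq xtnka thn swmt anzfc fzxm gxbxe oojfi zqtbk tvhx rofr zxr
Final line 2: xtnka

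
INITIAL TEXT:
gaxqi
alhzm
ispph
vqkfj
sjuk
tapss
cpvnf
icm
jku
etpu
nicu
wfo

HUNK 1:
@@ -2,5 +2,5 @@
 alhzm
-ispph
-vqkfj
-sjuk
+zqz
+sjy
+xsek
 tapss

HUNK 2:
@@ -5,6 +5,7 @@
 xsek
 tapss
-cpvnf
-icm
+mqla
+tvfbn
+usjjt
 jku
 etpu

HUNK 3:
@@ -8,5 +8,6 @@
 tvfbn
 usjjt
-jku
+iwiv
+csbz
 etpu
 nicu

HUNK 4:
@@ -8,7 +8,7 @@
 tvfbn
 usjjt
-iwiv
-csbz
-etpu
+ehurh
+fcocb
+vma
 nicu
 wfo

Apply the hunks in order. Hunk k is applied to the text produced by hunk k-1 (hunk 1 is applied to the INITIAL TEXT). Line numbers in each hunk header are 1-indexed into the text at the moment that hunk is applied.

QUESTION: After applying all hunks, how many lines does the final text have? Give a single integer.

Answer: 14

Derivation:
Hunk 1: at line 2 remove [ispph,vqkfj,sjuk] add [zqz,sjy,xsek] -> 12 lines: gaxqi alhzm zqz sjy xsek tapss cpvnf icm jku etpu nicu wfo
Hunk 2: at line 5 remove [cpvnf,icm] add [mqla,tvfbn,usjjt] -> 13 lines: gaxqi alhzm zqz sjy xsek tapss mqla tvfbn usjjt jku etpu nicu wfo
Hunk 3: at line 8 remove [jku] add [iwiv,csbz] -> 14 lines: gaxqi alhzm zqz sjy xsek tapss mqla tvfbn usjjt iwiv csbz etpu nicu wfo
Hunk 4: at line 8 remove [iwiv,csbz,etpu] add [ehurh,fcocb,vma] -> 14 lines: gaxqi alhzm zqz sjy xsek tapss mqla tvfbn usjjt ehurh fcocb vma nicu wfo
Final line count: 14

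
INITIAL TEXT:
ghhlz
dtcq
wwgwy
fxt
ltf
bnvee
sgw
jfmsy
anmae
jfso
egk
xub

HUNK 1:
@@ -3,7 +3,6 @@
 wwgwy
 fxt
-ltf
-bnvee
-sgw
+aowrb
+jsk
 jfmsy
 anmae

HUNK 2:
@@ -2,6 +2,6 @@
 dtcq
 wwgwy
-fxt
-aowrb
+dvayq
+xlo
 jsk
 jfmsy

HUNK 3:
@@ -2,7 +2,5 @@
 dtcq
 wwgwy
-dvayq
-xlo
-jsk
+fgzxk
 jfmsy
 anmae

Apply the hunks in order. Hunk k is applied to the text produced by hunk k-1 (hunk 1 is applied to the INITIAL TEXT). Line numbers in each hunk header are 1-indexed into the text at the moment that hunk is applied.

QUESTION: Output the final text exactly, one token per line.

Hunk 1: at line 3 remove [ltf,bnvee,sgw] add [aowrb,jsk] -> 11 lines: ghhlz dtcq wwgwy fxt aowrb jsk jfmsy anmae jfso egk xub
Hunk 2: at line 2 remove [fxt,aowrb] add [dvayq,xlo] -> 11 lines: ghhlz dtcq wwgwy dvayq xlo jsk jfmsy anmae jfso egk xub
Hunk 3: at line 2 remove [dvayq,xlo,jsk] add [fgzxk] -> 9 lines: ghhlz dtcq wwgwy fgzxk jfmsy anmae jfso egk xub

Answer: ghhlz
dtcq
wwgwy
fgzxk
jfmsy
anmae
jfso
egk
xub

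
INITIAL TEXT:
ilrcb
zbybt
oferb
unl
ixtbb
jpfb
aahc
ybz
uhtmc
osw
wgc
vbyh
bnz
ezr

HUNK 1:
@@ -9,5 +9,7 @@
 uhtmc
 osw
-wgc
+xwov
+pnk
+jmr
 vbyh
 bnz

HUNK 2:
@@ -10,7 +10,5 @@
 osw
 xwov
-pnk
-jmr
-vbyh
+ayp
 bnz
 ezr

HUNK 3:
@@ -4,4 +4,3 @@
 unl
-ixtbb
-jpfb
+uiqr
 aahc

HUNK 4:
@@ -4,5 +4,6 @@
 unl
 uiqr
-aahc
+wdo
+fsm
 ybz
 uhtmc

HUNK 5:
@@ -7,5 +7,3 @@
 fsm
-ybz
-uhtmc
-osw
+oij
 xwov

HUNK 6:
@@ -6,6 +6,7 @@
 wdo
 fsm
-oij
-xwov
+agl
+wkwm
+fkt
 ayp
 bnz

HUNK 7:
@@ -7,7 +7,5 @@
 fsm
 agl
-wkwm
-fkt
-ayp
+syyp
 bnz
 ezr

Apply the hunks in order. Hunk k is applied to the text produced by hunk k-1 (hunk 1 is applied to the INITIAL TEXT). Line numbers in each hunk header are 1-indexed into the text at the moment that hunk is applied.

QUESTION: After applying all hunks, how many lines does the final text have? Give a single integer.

Hunk 1: at line 9 remove [wgc] add [xwov,pnk,jmr] -> 16 lines: ilrcb zbybt oferb unl ixtbb jpfb aahc ybz uhtmc osw xwov pnk jmr vbyh bnz ezr
Hunk 2: at line 10 remove [pnk,jmr,vbyh] add [ayp] -> 14 lines: ilrcb zbybt oferb unl ixtbb jpfb aahc ybz uhtmc osw xwov ayp bnz ezr
Hunk 3: at line 4 remove [ixtbb,jpfb] add [uiqr] -> 13 lines: ilrcb zbybt oferb unl uiqr aahc ybz uhtmc osw xwov ayp bnz ezr
Hunk 4: at line 4 remove [aahc] add [wdo,fsm] -> 14 lines: ilrcb zbybt oferb unl uiqr wdo fsm ybz uhtmc osw xwov ayp bnz ezr
Hunk 5: at line 7 remove [ybz,uhtmc,osw] add [oij] -> 12 lines: ilrcb zbybt oferb unl uiqr wdo fsm oij xwov ayp bnz ezr
Hunk 6: at line 6 remove [oij,xwov] add [agl,wkwm,fkt] -> 13 lines: ilrcb zbybt oferb unl uiqr wdo fsm agl wkwm fkt ayp bnz ezr
Hunk 7: at line 7 remove [wkwm,fkt,ayp] add [syyp] -> 11 lines: ilrcb zbybt oferb unl uiqr wdo fsm agl syyp bnz ezr
Final line count: 11

Answer: 11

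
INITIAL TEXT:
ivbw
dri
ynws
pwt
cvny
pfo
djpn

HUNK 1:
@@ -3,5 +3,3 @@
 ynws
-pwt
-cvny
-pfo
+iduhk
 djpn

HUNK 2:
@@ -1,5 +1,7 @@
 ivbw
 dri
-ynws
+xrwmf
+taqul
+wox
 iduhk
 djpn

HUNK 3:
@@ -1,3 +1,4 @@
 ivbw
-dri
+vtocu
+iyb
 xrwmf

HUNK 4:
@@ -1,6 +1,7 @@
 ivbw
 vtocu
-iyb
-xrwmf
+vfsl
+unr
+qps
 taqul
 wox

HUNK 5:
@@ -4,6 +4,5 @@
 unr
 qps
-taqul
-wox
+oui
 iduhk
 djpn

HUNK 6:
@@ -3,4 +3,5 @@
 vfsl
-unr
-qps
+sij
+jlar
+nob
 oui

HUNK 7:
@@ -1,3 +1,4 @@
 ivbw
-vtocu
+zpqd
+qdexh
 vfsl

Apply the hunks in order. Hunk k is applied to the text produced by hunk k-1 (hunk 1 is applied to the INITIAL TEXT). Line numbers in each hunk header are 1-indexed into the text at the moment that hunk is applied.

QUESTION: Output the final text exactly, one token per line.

Hunk 1: at line 3 remove [pwt,cvny,pfo] add [iduhk] -> 5 lines: ivbw dri ynws iduhk djpn
Hunk 2: at line 1 remove [ynws] add [xrwmf,taqul,wox] -> 7 lines: ivbw dri xrwmf taqul wox iduhk djpn
Hunk 3: at line 1 remove [dri] add [vtocu,iyb] -> 8 lines: ivbw vtocu iyb xrwmf taqul wox iduhk djpn
Hunk 4: at line 1 remove [iyb,xrwmf] add [vfsl,unr,qps] -> 9 lines: ivbw vtocu vfsl unr qps taqul wox iduhk djpn
Hunk 5: at line 4 remove [taqul,wox] add [oui] -> 8 lines: ivbw vtocu vfsl unr qps oui iduhk djpn
Hunk 6: at line 3 remove [unr,qps] add [sij,jlar,nob] -> 9 lines: ivbw vtocu vfsl sij jlar nob oui iduhk djpn
Hunk 7: at line 1 remove [vtocu] add [zpqd,qdexh] -> 10 lines: ivbw zpqd qdexh vfsl sij jlar nob oui iduhk djpn

Answer: ivbw
zpqd
qdexh
vfsl
sij
jlar
nob
oui
iduhk
djpn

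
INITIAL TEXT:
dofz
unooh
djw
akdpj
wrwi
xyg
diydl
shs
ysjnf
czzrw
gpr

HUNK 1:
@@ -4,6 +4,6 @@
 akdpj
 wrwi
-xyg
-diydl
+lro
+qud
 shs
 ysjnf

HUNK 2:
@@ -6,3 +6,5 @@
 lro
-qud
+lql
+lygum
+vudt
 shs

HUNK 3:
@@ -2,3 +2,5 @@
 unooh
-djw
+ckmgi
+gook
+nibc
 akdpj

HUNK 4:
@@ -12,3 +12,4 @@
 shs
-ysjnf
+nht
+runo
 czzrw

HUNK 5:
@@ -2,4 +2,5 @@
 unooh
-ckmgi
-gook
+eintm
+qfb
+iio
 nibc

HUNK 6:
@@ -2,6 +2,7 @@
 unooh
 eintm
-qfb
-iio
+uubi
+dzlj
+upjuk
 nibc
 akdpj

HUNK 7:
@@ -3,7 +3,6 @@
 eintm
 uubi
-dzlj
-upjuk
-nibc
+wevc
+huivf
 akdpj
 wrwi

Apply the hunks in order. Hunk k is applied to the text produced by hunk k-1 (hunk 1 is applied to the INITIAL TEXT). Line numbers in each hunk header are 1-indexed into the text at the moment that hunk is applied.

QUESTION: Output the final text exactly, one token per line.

Answer: dofz
unooh
eintm
uubi
wevc
huivf
akdpj
wrwi
lro
lql
lygum
vudt
shs
nht
runo
czzrw
gpr

Derivation:
Hunk 1: at line 4 remove [xyg,diydl] add [lro,qud] -> 11 lines: dofz unooh djw akdpj wrwi lro qud shs ysjnf czzrw gpr
Hunk 2: at line 6 remove [qud] add [lql,lygum,vudt] -> 13 lines: dofz unooh djw akdpj wrwi lro lql lygum vudt shs ysjnf czzrw gpr
Hunk 3: at line 2 remove [djw] add [ckmgi,gook,nibc] -> 15 lines: dofz unooh ckmgi gook nibc akdpj wrwi lro lql lygum vudt shs ysjnf czzrw gpr
Hunk 4: at line 12 remove [ysjnf] add [nht,runo] -> 16 lines: dofz unooh ckmgi gook nibc akdpj wrwi lro lql lygum vudt shs nht runo czzrw gpr
Hunk 5: at line 2 remove [ckmgi,gook] add [eintm,qfb,iio] -> 17 lines: dofz unooh eintm qfb iio nibc akdpj wrwi lro lql lygum vudt shs nht runo czzrw gpr
Hunk 6: at line 2 remove [qfb,iio] add [uubi,dzlj,upjuk] -> 18 lines: dofz unooh eintm uubi dzlj upjuk nibc akdpj wrwi lro lql lygum vudt shs nht runo czzrw gpr
Hunk 7: at line 3 remove [dzlj,upjuk,nibc] add [wevc,huivf] -> 17 lines: dofz unooh eintm uubi wevc huivf akdpj wrwi lro lql lygum vudt shs nht runo czzrw gpr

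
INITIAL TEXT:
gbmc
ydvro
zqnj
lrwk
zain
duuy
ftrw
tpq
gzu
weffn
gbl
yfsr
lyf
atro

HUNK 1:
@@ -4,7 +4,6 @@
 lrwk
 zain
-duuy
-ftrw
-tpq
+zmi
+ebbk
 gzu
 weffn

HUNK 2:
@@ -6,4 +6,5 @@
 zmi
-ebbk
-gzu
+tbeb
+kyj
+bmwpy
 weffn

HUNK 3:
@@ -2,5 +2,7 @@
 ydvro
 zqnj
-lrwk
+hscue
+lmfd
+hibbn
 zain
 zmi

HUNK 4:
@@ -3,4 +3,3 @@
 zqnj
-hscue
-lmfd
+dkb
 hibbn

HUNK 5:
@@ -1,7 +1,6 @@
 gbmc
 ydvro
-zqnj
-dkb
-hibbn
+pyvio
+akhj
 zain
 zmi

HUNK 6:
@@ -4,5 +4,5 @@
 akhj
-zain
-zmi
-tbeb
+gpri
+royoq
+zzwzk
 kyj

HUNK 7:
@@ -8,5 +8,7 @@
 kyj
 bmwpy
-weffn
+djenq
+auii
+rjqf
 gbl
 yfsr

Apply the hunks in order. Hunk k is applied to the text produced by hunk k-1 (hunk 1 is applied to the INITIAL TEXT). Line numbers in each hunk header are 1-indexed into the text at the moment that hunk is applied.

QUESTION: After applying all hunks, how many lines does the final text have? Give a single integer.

Answer: 16

Derivation:
Hunk 1: at line 4 remove [duuy,ftrw,tpq] add [zmi,ebbk] -> 13 lines: gbmc ydvro zqnj lrwk zain zmi ebbk gzu weffn gbl yfsr lyf atro
Hunk 2: at line 6 remove [ebbk,gzu] add [tbeb,kyj,bmwpy] -> 14 lines: gbmc ydvro zqnj lrwk zain zmi tbeb kyj bmwpy weffn gbl yfsr lyf atro
Hunk 3: at line 2 remove [lrwk] add [hscue,lmfd,hibbn] -> 16 lines: gbmc ydvro zqnj hscue lmfd hibbn zain zmi tbeb kyj bmwpy weffn gbl yfsr lyf atro
Hunk 4: at line 3 remove [hscue,lmfd] add [dkb] -> 15 lines: gbmc ydvro zqnj dkb hibbn zain zmi tbeb kyj bmwpy weffn gbl yfsr lyf atro
Hunk 5: at line 1 remove [zqnj,dkb,hibbn] add [pyvio,akhj] -> 14 lines: gbmc ydvro pyvio akhj zain zmi tbeb kyj bmwpy weffn gbl yfsr lyf atro
Hunk 6: at line 4 remove [zain,zmi,tbeb] add [gpri,royoq,zzwzk] -> 14 lines: gbmc ydvro pyvio akhj gpri royoq zzwzk kyj bmwpy weffn gbl yfsr lyf atro
Hunk 7: at line 8 remove [weffn] add [djenq,auii,rjqf] -> 16 lines: gbmc ydvro pyvio akhj gpri royoq zzwzk kyj bmwpy djenq auii rjqf gbl yfsr lyf atro
Final line count: 16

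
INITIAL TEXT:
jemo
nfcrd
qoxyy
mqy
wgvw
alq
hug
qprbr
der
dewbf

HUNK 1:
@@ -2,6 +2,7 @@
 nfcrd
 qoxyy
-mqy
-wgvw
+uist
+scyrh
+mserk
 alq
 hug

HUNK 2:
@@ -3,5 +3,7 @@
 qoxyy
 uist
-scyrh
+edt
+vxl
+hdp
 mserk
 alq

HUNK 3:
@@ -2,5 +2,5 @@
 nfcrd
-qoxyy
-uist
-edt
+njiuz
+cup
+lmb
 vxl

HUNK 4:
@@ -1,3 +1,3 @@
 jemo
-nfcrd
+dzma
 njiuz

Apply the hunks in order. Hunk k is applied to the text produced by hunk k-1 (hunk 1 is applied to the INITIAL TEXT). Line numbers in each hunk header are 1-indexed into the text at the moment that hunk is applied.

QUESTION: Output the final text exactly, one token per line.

Answer: jemo
dzma
njiuz
cup
lmb
vxl
hdp
mserk
alq
hug
qprbr
der
dewbf

Derivation:
Hunk 1: at line 2 remove [mqy,wgvw] add [uist,scyrh,mserk] -> 11 lines: jemo nfcrd qoxyy uist scyrh mserk alq hug qprbr der dewbf
Hunk 2: at line 3 remove [scyrh] add [edt,vxl,hdp] -> 13 lines: jemo nfcrd qoxyy uist edt vxl hdp mserk alq hug qprbr der dewbf
Hunk 3: at line 2 remove [qoxyy,uist,edt] add [njiuz,cup,lmb] -> 13 lines: jemo nfcrd njiuz cup lmb vxl hdp mserk alq hug qprbr der dewbf
Hunk 4: at line 1 remove [nfcrd] add [dzma] -> 13 lines: jemo dzma njiuz cup lmb vxl hdp mserk alq hug qprbr der dewbf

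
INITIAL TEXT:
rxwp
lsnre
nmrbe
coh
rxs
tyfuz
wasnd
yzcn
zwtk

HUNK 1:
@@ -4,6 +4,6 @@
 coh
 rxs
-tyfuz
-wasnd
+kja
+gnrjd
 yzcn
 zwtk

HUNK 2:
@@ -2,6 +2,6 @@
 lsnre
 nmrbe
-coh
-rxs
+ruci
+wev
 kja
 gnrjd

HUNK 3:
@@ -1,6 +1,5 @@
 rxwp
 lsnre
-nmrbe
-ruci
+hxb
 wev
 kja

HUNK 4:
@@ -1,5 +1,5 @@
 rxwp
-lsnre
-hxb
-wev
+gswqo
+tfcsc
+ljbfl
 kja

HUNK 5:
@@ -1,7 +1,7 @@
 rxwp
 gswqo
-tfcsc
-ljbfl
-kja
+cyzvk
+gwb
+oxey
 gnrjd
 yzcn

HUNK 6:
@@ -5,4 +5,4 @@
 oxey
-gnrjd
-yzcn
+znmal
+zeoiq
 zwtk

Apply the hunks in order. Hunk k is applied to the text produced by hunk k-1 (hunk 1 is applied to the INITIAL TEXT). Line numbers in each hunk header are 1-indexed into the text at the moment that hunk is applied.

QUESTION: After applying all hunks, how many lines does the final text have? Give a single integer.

Answer: 8

Derivation:
Hunk 1: at line 4 remove [tyfuz,wasnd] add [kja,gnrjd] -> 9 lines: rxwp lsnre nmrbe coh rxs kja gnrjd yzcn zwtk
Hunk 2: at line 2 remove [coh,rxs] add [ruci,wev] -> 9 lines: rxwp lsnre nmrbe ruci wev kja gnrjd yzcn zwtk
Hunk 3: at line 1 remove [nmrbe,ruci] add [hxb] -> 8 lines: rxwp lsnre hxb wev kja gnrjd yzcn zwtk
Hunk 4: at line 1 remove [lsnre,hxb,wev] add [gswqo,tfcsc,ljbfl] -> 8 lines: rxwp gswqo tfcsc ljbfl kja gnrjd yzcn zwtk
Hunk 5: at line 1 remove [tfcsc,ljbfl,kja] add [cyzvk,gwb,oxey] -> 8 lines: rxwp gswqo cyzvk gwb oxey gnrjd yzcn zwtk
Hunk 6: at line 5 remove [gnrjd,yzcn] add [znmal,zeoiq] -> 8 lines: rxwp gswqo cyzvk gwb oxey znmal zeoiq zwtk
Final line count: 8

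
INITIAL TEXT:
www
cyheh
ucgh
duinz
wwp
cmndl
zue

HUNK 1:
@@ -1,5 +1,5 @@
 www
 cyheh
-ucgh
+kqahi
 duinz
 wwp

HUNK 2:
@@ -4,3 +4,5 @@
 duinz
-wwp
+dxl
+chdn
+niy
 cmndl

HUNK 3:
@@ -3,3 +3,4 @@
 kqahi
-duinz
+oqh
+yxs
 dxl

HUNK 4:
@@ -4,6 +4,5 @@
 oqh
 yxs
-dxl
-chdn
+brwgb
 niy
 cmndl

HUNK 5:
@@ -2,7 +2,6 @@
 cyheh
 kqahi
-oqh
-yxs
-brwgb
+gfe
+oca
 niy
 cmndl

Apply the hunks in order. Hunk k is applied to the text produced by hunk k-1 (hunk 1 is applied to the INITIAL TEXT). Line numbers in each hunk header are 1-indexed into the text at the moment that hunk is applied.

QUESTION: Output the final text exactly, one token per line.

Answer: www
cyheh
kqahi
gfe
oca
niy
cmndl
zue

Derivation:
Hunk 1: at line 1 remove [ucgh] add [kqahi] -> 7 lines: www cyheh kqahi duinz wwp cmndl zue
Hunk 2: at line 4 remove [wwp] add [dxl,chdn,niy] -> 9 lines: www cyheh kqahi duinz dxl chdn niy cmndl zue
Hunk 3: at line 3 remove [duinz] add [oqh,yxs] -> 10 lines: www cyheh kqahi oqh yxs dxl chdn niy cmndl zue
Hunk 4: at line 4 remove [dxl,chdn] add [brwgb] -> 9 lines: www cyheh kqahi oqh yxs brwgb niy cmndl zue
Hunk 5: at line 2 remove [oqh,yxs,brwgb] add [gfe,oca] -> 8 lines: www cyheh kqahi gfe oca niy cmndl zue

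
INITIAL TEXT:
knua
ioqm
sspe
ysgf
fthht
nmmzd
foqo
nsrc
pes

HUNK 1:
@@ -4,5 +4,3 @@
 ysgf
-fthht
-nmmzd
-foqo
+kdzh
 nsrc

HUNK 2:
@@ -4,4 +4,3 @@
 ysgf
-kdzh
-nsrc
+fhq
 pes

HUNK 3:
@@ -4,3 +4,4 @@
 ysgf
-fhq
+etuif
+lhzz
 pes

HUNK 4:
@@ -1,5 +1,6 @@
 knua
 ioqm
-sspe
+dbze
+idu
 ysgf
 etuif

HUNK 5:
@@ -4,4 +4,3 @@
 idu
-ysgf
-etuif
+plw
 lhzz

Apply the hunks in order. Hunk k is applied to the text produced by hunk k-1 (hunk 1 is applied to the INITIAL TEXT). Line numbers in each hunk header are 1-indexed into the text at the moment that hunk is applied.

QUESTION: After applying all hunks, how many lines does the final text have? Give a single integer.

Hunk 1: at line 4 remove [fthht,nmmzd,foqo] add [kdzh] -> 7 lines: knua ioqm sspe ysgf kdzh nsrc pes
Hunk 2: at line 4 remove [kdzh,nsrc] add [fhq] -> 6 lines: knua ioqm sspe ysgf fhq pes
Hunk 3: at line 4 remove [fhq] add [etuif,lhzz] -> 7 lines: knua ioqm sspe ysgf etuif lhzz pes
Hunk 4: at line 1 remove [sspe] add [dbze,idu] -> 8 lines: knua ioqm dbze idu ysgf etuif lhzz pes
Hunk 5: at line 4 remove [ysgf,etuif] add [plw] -> 7 lines: knua ioqm dbze idu plw lhzz pes
Final line count: 7

Answer: 7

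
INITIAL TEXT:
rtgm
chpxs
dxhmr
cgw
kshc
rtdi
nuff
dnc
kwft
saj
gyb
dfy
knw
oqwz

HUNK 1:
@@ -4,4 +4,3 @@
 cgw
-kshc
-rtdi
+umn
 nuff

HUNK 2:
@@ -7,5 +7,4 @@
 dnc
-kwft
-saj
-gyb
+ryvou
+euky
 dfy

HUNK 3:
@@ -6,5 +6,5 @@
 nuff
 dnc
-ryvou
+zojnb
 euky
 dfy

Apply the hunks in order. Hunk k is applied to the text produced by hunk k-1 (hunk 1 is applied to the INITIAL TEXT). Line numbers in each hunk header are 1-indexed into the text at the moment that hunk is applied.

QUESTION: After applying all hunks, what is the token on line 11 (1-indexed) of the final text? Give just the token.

Answer: knw

Derivation:
Hunk 1: at line 4 remove [kshc,rtdi] add [umn] -> 13 lines: rtgm chpxs dxhmr cgw umn nuff dnc kwft saj gyb dfy knw oqwz
Hunk 2: at line 7 remove [kwft,saj,gyb] add [ryvou,euky] -> 12 lines: rtgm chpxs dxhmr cgw umn nuff dnc ryvou euky dfy knw oqwz
Hunk 3: at line 6 remove [ryvou] add [zojnb] -> 12 lines: rtgm chpxs dxhmr cgw umn nuff dnc zojnb euky dfy knw oqwz
Final line 11: knw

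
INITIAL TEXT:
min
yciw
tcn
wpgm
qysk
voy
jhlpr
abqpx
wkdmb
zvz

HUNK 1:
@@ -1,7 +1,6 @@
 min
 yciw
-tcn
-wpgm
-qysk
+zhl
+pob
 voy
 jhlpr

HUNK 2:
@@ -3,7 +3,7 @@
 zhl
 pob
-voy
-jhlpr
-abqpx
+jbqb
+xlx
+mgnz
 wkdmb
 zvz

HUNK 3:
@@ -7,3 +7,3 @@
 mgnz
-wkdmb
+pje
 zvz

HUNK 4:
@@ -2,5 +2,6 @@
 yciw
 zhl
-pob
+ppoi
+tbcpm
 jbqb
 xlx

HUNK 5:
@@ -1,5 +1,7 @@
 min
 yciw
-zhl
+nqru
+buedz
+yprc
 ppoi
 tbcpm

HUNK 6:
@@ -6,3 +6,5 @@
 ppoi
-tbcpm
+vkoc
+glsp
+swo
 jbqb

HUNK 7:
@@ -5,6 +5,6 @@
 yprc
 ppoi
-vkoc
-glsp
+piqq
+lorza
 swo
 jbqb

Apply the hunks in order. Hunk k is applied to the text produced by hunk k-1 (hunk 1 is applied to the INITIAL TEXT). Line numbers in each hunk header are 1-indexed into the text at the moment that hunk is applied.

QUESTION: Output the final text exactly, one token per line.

Hunk 1: at line 1 remove [tcn,wpgm,qysk] add [zhl,pob] -> 9 lines: min yciw zhl pob voy jhlpr abqpx wkdmb zvz
Hunk 2: at line 3 remove [voy,jhlpr,abqpx] add [jbqb,xlx,mgnz] -> 9 lines: min yciw zhl pob jbqb xlx mgnz wkdmb zvz
Hunk 3: at line 7 remove [wkdmb] add [pje] -> 9 lines: min yciw zhl pob jbqb xlx mgnz pje zvz
Hunk 4: at line 2 remove [pob] add [ppoi,tbcpm] -> 10 lines: min yciw zhl ppoi tbcpm jbqb xlx mgnz pje zvz
Hunk 5: at line 1 remove [zhl] add [nqru,buedz,yprc] -> 12 lines: min yciw nqru buedz yprc ppoi tbcpm jbqb xlx mgnz pje zvz
Hunk 6: at line 6 remove [tbcpm] add [vkoc,glsp,swo] -> 14 lines: min yciw nqru buedz yprc ppoi vkoc glsp swo jbqb xlx mgnz pje zvz
Hunk 7: at line 5 remove [vkoc,glsp] add [piqq,lorza] -> 14 lines: min yciw nqru buedz yprc ppoi piqq lorza swo jbqb xlx mgnz pje zvz

Answer: min
yciw
nqru
buedz
yprc
ppoi
piqq
lorza
swo
jbqb
xlx
mgnz
pje
zvz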